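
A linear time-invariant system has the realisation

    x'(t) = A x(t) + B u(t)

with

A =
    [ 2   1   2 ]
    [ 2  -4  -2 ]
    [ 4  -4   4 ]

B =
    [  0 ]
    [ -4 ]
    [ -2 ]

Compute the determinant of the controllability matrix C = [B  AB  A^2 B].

AB = [[-8], [20], [8]]
A^2B = [[20], [-112], [-80]]
Controllability matrix C = [B  AB  A^2B] = [[0, -8, 20], [-4, 20, -112], [-2, 8, -80]]
Expanding along the first row, det(C) = 0·(20·(-80) - (-112)·8) - (-8)·((-4)·(-80) - (-112)·(-2)) + 20·((-4)·8 - 20·(-2)) = 0·(-704) - (-8)·96 + 20·8 = 928
Since det(C) ≠ 0, rank(C) = 3 and the system is completely controllable.

928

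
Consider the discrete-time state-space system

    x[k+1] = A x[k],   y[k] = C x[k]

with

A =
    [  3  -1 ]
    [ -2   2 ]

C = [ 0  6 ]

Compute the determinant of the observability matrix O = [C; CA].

72

CA = [[-12, 12]]
Observability matrix O = [C; CA] = [[0, 6], [-12, 12]]
det(O) = 0·12 - 6·(-12) = 0 - (-72) = 72
Since det(O) ≠ 0, rank(O) = 2 and the system is completely observable.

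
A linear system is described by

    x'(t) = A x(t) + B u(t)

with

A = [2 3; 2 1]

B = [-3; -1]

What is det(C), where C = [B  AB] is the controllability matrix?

AB = [[-9], [-7]]
Controllability matrix C = [B  AB] = [[-3, -9], [-1, -7]]
det(C) = (-3)·(-7) - (-9)·(-1) = 21 - 9 = 12
Since det(C) ≠ 0, rank(C) = 2 and the system is completely controllable.

12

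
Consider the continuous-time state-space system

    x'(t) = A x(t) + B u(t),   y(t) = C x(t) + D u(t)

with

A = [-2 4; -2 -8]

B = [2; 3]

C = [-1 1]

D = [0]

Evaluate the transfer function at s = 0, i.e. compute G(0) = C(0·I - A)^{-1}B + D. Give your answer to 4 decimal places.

G(0) = C(-A)^{-1}B + D = -C A^{-1} B + D.
det A = 24, so A^{-1} = (1/24)·adj(A) = [[-1/3, -1/6], [1/12, -1/12]]
A^{-1} B = [-7/6, -1/12]^T
C A^{-1} B = 13/12
G(0) = D - C A^{-1} B = 0 - (13/12) = -13/12 ≈ -1.0833

-1.0833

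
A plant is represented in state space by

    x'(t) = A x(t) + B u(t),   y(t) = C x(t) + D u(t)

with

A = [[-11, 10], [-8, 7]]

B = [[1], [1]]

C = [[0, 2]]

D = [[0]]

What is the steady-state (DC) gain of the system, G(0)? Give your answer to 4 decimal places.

2.0000

G(0) = C(-A)^{-1}B + D = -C A^{-1} B + D.
det A = 3, so A^{-1} = (1/3)·adj(A) = [[7/3, -10/3], [8/3, -11/3]]
A^{-1} B = [-1, -1]^T
C A^{-1} B = -2
G(0) = D - C A^{-1} B = 0 - (-2) = 2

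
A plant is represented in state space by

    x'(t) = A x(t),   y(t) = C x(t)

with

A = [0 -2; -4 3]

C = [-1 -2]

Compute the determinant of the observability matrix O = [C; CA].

20

CA = [[8, -4]]
Observability matrix O = [C; CA] = [[-1, -2], [8, -4]]
det(O) = (-1)·(-4) - (-2)·8 = 4 - (-16) = 20
Since det(O) ≠ 0, rank(O) = 2 and the system is completely observable.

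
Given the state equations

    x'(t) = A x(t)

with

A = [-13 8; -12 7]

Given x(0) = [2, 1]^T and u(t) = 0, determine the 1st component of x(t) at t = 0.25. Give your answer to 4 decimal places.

det(sI - A) = s^2 - (tr A)s + det A, with tr A = (-13) + 7 = -6 and det A = (-13)·7 - 8·(-12) = -91 - (-96) = 5.
So p(s) = det(sI - A) = s^2 + 6s + 5.
Factor s^2 + 6s + 5: two numbers with sum -6 and product 5 are -1 and -5, so s^2 + 6s + 5 = (s + 1)(s + 5).
Hence p(s) = (s + 1) (s + 5), with roots -5, -1.
The eigenvalues -5, -1 are distinct and real, so A is diagonalisable and x(t) = e^{At} x(0) = V diag(e^{λ_i t}) V^{-1} x(0), where the columns of V are the eigenvectors.
λ = -5: A - (-5)I = [[-8, 8], [-12, 12]]. Row 1 gives (-8)·v1 + 8·v2 = 0, so take v_1 = [1, 1]^T.
λ = -1: A - (-1)I = [[-12, 8], [-12, 8]]. Row 1 gives (-12)·v1 + 8·v2 = 0, so take v_2 = [2, 3]^T.
V = [v_1 v_2] = [[1, 2], [1, 3]] has det V = 1, so V^{-1} = adj(V)/det V = [[3, -2], [-1, 1]].
Modal coordinates z(0) = V^{-1} x(0): 3·2 + (-2)·1 = 4; (-1)·2 + 1·1 = -1; so z(0) = [4, -1]^T.
x_1(t) = Σ_i (v_i)_1 · z_i(0) · e^{λ_i t} (row 1 of V times the modal terms).
x_1(0.25) = 1·4·e^{-5·0.25} + 2·(-1)·e^{-1·0.25} = 4·0.286505 + (-2)·0.778801 = -0.4116.

-0.4116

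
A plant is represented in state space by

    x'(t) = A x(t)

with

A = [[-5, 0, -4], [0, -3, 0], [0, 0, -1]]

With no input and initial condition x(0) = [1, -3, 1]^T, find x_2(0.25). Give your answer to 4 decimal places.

-1.4171

det(sI - A) = s^3 - (tr A)s^2 + (M11 + M22 + M33)s - det A, where Mii is the 2×2 principal minor of A obtained by deleting row i and column i.
tr A = (-5) + (-3) + (-1) = -9; M11 = (-3)·(-1) - 0·0 = 3 - 0 = 3; M22 = (-5)·(-1) - (-4)·0 = 5 - 0 = 5; M33 = (-5)·(-3) - 0·0 = 15 - 0 = 15; sum of minors = 23.
det A = (-5)·((-3)·(-1) - 0·0) - 0·(0·(-1) - 0·0) + (-4)·(0·0 - (-3)·0) = (-5)·3 - 0·0 + (-4)·0 = -15.
So p(s) = det(sI - A) = s^3 + 9s^2 + 23s + 15.
Rational-root test: any integer root divides 15. Testing small divisors, s = -1 works: p(-1) = -1 + 9 + (-23) + 15 = 0, so (s + 1) is a factor.
Dividing, p(s) = (s + 1)(s^2 + 8s + 15).
Factor s^2 + 8s + 15: two numbers with sum -8 and product 15 are -3 and -5, so s^2 + 8s + 15 = (s + 3)(s + 5).
Hence p(s) = (s + 1) (s + 3) (s + 5), with roots -5, -3, -1.
The eigenvalues -5, -3, -1 are distinct and real, so A is diagonalisable and x(t) = e^{At} x(0) = V diag(e^{λ_i t}) V^{-1} x(0), where the columns of V are the eigenvectors.
λ = -5: A - (-5)I = [[0, 0, -4], [0, 2, 0], [0, 0, 4]]. v must be orthogonal to every row; (row 1) × (row 2) = [8, 0, 0], so take v_1 = [1, 0, 0]^T.
λ = -3: A - (-3)I = [[-2, 0, -4], [0, 0, 0], [0, 0, 2]]. v must be orthogonal to every row; (row 1) × (row 3) = [0, 4, 0], so take v_2 = [0, 1, 0]^T.
λ = -1: A - (-1)I = [[-4, 0, -4], [0, -2, 0], [0, 0, 0]]. v must be orthogonal to every row; (row 1) × (row 2) = [-8, 0, 8], so take v_3 = [-1, 0, 1]^T.
V = [v_1 v_2 v_3] = [[1, 0, -1], [0, 1, 0], [0, 0, 1]] has det V = 1, so V^{-1} = adj(V)/det V = [[1, 0, 1], [0, 1, 0], [0, 0, 1]].
Modal coordinates z(0) = V^{-1} x(0): 1·1 + 0·(-3) + 1·1 = 2; 0·1 + 1·(-3) + 0·1 = -3; 0·1 + 0·(-3) + 1·1 = 1; so z(0) = [2, -3, 1]^T.
x_2(t) = Σ_i (v_i)_2 · z_i(0) · e^{λ_i t} (row 2 of V times the modal terms).
x_2(0.25) = 0·2·e^{-5·0.25} + 1·(-3)·e^{-3·0.25} + 0·1·e^{-1·0.25} = 0·0.286505 + (-3)·0.472367 + 0·0.778801 = -1.4171.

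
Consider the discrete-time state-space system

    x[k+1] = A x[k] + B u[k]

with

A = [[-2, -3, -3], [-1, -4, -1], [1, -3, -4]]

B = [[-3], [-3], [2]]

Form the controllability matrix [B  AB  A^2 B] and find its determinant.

576

AB = [[9], [13], [-2]]
A^2B = [[-51], [-59], [-22]]
Controllability matrix C = [B  AB  A^2B] = [[-3, 9, -51], [-3, 13, -59], [2, -2, -22]]
Expanding along the first row, det(C) = (-3)·(13·(-22) - (-59)·(-2)) - 9·((-3)·(-22) - (-59)·2) + (-51)·((-3)·(-2) - 13·2) = (-3)·(-404) - 9·184 + (-51)·(-20) = 576
Since det(C) ≠ 0, rank(C) = 3 and the system is completely controllable.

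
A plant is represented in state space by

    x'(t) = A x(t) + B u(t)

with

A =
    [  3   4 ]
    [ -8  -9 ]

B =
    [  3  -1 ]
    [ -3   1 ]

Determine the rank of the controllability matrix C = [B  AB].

AB = [[-3, 1], [3, -1]]
Controllability matrix C = [B  AB] = [[3, -1, -3, 1], [-3, 1, 3, -1]]
Every column of C is a scalar multiple of column 1 = [3, -3] (multipliers 1, -1/3, -1, 1/3), so the columns span a one-dimensional space.
C ≠ 0, hence rank(C) = 1.
rank(C) = 1 < n = 2, so the pair (A, B) is not completely controllable.

1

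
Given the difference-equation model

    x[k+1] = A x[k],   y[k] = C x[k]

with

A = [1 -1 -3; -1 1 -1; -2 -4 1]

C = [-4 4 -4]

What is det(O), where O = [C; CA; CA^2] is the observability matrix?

-1536

CA = [[0, 24, 4]]
CA^2 = [[-32, 8, -20]]
Observability matrix O = [C; CA; CA^2] = [[-4, 4, -4], [0, 24, 4], [-32, 8, -20]]
Expanding along the first row, det(O) = (-4)·(24·(-20) - 4·8) - 4·(0·(-20) - 4·(-32)) + (-4)·(0·8 - 24·(-32)) = (-4)·(-512) - 4·128 + (-4)·768 = -1536
Since det(O) ≠ 0, rank(O) = 3 and the system is completely observable.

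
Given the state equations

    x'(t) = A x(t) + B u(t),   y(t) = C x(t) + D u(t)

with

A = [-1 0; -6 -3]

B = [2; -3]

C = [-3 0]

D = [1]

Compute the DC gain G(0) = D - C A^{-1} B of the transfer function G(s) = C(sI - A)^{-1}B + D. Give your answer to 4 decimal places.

G(0) = C(-A)^{-1}B + D = -C A^{-1} B + D.
det A = 3, so A^{-1} = (1/3)·adj(A) = [[-1, 0], [2, -1/3]]
A^{-1} B = [-2, 5]^T
C A^{-1} B = 6
G(0) = D - C A^{-1} B = 1 - (6) = -5

-5.0000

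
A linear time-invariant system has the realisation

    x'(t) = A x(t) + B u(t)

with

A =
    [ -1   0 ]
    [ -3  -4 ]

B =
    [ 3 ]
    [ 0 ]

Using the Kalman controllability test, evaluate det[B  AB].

-27

AB = [[-3], [-9]]
Controllability matrix C = [B  AB] = [[3, -3], [0, -9]]
det(C) = 3·(-9) - (-3)·0 = -27 - 0 = -27
Since det(C) ≠ 0, rank(C) = 2 and the system is completely controllable.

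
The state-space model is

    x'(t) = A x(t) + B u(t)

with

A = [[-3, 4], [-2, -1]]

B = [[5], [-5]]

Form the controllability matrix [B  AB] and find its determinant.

-200

AB = [[-35], [-5]]
Controllability matrix C = [B  AB] = [[5, -35], [-5, -5]]
det(C) = 5·(-5) - (-35)·(-5) = -25 - 175 = -200
Since det(C) ≠ 0, rank(C) = 2 and the system is completely controllable.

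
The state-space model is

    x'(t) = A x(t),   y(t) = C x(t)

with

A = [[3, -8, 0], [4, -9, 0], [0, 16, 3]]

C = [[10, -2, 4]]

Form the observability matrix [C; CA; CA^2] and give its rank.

CA = [[22, 2, 12]]
CA^2 = [[74, -2, 36]]
Observability matrix O = [C; CA; CA^2] = [[10, -2, 4], [22, 2, 12], [74, -2, 36]]
The columns c1, c2, c3 of O are linearly dependent: -c1 - c2 + 2·c3 = 0 (check each entry), so rank(O) ≤ 2.
The 2×2 minor from rows 1, 2, columns 1, 2 is 10·2 - (-2)·22 = 20 - (-44) = 64 ≠ 0, so rank(O) = 2.
rank(O) = 2 < n = 3, so the pair (A, C) is not completely observable.

2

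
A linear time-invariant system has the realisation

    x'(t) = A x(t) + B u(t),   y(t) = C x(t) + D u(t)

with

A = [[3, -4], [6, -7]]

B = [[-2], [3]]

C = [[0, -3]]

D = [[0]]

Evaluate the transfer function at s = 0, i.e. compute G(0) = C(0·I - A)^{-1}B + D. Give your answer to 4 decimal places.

G(0) = C(-A)^{-1}B + D = -C A^{-1} B + D.
det A = 3, so A^{-1} = (1/3)·adj(A) = [[-7/3, 4/3], [-2, 1]]
A^{-1} B = [26/3, 7]^T
C A^{-1} B = -21
G(0) = D - C A^{-1} B = 0 - (-21) = 21

21.0000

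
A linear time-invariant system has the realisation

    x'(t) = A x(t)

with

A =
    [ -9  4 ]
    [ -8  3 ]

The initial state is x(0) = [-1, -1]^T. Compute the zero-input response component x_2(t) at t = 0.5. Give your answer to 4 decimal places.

-0.0821

det(sI - A) = s^2 - (tr A)s + det A, with tr A = (-9) + 3 = -6 and det A = (-9)·3 - 4·(-8) = -27 - (-32) = 5.
So p(s) = det(sI - A) = s^2 + 6s + 5.
Factor s^2 + 6s + 5: two numbers with sum -6 and product 5 are -1 and -5, so s^2 + 6s + 5 = (s + 1)(s + 5).
Hence p(s) = (s + 1) (s + 5), with roots -5, -1.
The eigenvalues -5, -1 are distinct and real, so A is diagonalisable and x(t) = e^{At} x(0) = V diag(e^{λ_i t}) V^{-1} x(0), where the columns of V are the eigenvectors.
λ = -5: A - (-5)I = [[-4, 4], [-8, 8]]. Row 1 gives (-4)·v1 + 4·v2 = 0, so take v_1 = [1, 1]^T.
λ = -1: A - (-1)I = [[-8, 4], [-8, 4]]. Row 1 gives (-8)·v1 + 4·v2 = 0, so take v_2 = [1, 2]^T.
V = [v_1 v_2] = [[1, 1], [1, 2]] has det V = 1, so V^{-1} = adj(V)/det V = [[2, -1], [-1, 1]].
Modal coordinates z(0) = V^{-1} x(0): 2·(-1) + (-1)·(-1) = -1; (-1)·(-1) + 1·(-1) = 0; so z(0) = [-1, 0]^T.
x_2(t) = Σ_i (v_i)_2 · z_i(0) · e^{λ_i t} (row 2 of V times the modal terms).
x_2(0.5) = 1·(-1)·e^{-5·0.5} + 2·0·e^{-1·0.5} = (-1)·0.082085 + 0·0.606531 = -0.0821.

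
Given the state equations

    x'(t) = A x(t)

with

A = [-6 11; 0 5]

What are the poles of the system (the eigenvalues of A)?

det(sI - A) = s^2 - (tr A)s + det A, with tr A = (-6) + 5 = -1 and det A = (-6)·5 - 11·0 = -30 - 0 = -30.
So p(s) = det(sI - A) = s^2 + s - 30.
Factor s^2 + s - 30: two numbers with sum -1 and product -30 are 5 and -6, so s^2 + s - 30 = (s - 5)(s + 6).
Hence p(s) = (s - 5) (s + 6), with roots -6, 5.
At least one eigenvalue has non-negative real part, so the system is not asymptotically stable.

-6, 5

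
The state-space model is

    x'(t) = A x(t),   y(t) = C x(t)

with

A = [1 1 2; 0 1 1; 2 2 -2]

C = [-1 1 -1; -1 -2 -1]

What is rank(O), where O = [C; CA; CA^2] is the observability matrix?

3

CA = [[-3, -2, 1], [-3, -5, -2]]
CA^2 = [[-1, -3, -10], [-7, -12, -7]]
Observability matrix O = [C; CA; CA^2] = [[-1, 1, -1], [-1, -2, -1], [-3, -2, 1], [-3, -5, -2], [-1, -3, -10], [-7, -12, -7]]
Take the 3×3 submatrix of O formed by rows 1, 2, 3: [[-1, 1, -1], [-1, -2, -1], [-3, -2, 1]]. Its determinant is (-1)·((-2)·1 - (-1)·(-2)) - 1·((-1)·1 - (-1)·(-3)) + (-1)·((-1)·(-2) - (-2)·(-3)) = (-1)·(-4) - 1·(-4) + (-1)·(-4) = 12 ≠ 0.
So rank(O) ≥ 3; since O has 3 columns, rank(O) = 3.
rank(O) = 3 = n, so the pair (A, C) is completely observable.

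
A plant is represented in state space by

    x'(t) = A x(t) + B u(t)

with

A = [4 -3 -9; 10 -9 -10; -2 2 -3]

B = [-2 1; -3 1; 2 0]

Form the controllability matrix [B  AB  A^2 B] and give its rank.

AB = [[-17, 1], [-13, 1], [-8, 0]]
A^2B = [[43, 1], [27, 1], [32, 0]]
Controllability matrix C = [B  AB  A^2B] = [[-2, 1, -17, 1, 43, 1], [-3, 1, -13, 1, 27, 1], [2, 0, -8, 0, 32, 0]]
The rows r1, r2, r3 of C are linearly dependent: -2·r1 + 2·r2 + r3 = 0 (check each entry), so rank(C) ≤ 2.
The 2×2 minor from rows 1, 2, columns 1, 2 is (-2)·1 - 1·(-3) = -2 - (-3) = 1 ≠ 0, so rank(C) = 2.
rank(C) = 2 < n = 3, so the pair (A, B) is not completely controllable.

2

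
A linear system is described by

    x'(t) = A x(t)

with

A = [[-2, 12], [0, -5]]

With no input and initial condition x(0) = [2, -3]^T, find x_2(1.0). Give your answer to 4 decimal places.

det(sI - A) = s^2 - (tr A)s + det A, with tr A = (-2) + (-5) = -7 and det A = (-2)·(-5) - 12·0 = 10 - 0 = 10.
So p(s) = det(sI - A) = s^2 + 7s + 10.
Factor s^2 + 7s + 10: two numbers with sum -7 and product 10 are -2 and -5, so s^2 + 7s + 10 = (s + 2)(s + 5).
Hence p(s) = (s + 2) (s + 5), with roots -5, -2.
The eigenvalues -5, -2 are distinct and real, so A is diagonalisable and x(t) = e^{At} x(0) = V diag(e^{λ_i t}) V^{-1} x(0), where the columns of V are the eigenvectors.
λ = -5: A - (-5)I = [[3, 12], [0, 0]]. Row 1 gives 3·v1 + 12·v2 = 0, so take v_1 = [-4, 1]^T.
λ = -2: A - (-2)I = [[0, 12], [0, -3]]. Row 1 gives 0·v1 + 12·v2 = 0, so take v_2 = [1, 0]^T.
V = [v_1 v_2] = [[-4, 1], [1, 0]] has det V = -1, so V^{-1} = adj(V)/det V = [[0, 1], [1, 4]].
Modal coordinates z(0) = V^{-1} x(0): 0·2 + 1·(-3) = -3; 1·2 + 4·(-3) = -10; so z(0) = [-3, -10]^T.
x_2(t) = Σ_i (v_i)_2 · z_i(0) · e^{λ_i t} (row 2 of V times the modal terms).
x_2(1.0) = 1·(-3)·e^{-5·1.0} + 0·(-10)·e^{-2·1.0} = (-3)·0.006738 + 0·0.135335 = -0.0202.

-0.0202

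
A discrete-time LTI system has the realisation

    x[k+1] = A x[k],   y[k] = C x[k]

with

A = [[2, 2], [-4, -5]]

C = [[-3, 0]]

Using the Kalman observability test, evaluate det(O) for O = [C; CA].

18

CA = [[-6, -6]]
Observability matrix O = [C; CA] = [[-3, 0], [-6, -6]]
det(O) = (-3)·(-6) - 0·(-6) = 18 - 0 = 18
Since det(O) ≠ 0, rank(O) = 2 and the system is completely observable.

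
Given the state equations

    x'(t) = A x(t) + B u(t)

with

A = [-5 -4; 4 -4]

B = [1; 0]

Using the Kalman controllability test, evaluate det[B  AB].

4

AB = [[-5], [4]]
Controllability matrix C = [B  AB] = [[1, -5], [0, 4]]
det(C) = 1·4 - (-5)·0 = 4 - 0 = 4
Since det(C) ≠ 0, rank(C) = 2 and the system is completely controllable.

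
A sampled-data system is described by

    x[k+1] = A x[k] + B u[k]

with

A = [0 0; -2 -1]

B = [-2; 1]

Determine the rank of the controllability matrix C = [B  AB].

AB = [[0], [3]]
Controllability matrix C = [B  AB] = [[-2, 0], [1, 3]]
det(C) = (-2)·3 - 0·1 = -6 - 0 = -6 ≠ 0, so rank(C) = 2.
rank(C) = 2 = n, so the pair (A, B) is completely controllable.

2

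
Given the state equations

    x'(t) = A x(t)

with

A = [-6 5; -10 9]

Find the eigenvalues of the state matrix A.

-1, 4

det(sI - A) = s^2 - (tr A)s + det A, with tr A = (-6) + 9 = 3 and det A = (-6)·9 - 5·(-10) = -54 - (-50) = -4.
So p(s) = det(sI - A) = s^2 - 3s - 4.
Factor s^2 - 3s - 4: two numbers with sum 3 and product -4 are 4 and -1, so s^2 - 3s - 4 = (s - 4)(s + 1).
Hence p(s) = (s - 4) (s + 1), with roots -1, 4.
At least one eigenvalue has non-negative real part, so the system is not asymptotically stable.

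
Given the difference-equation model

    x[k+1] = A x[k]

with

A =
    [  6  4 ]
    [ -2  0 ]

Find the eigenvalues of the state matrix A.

det(zI - A) = z^2 - (tr A)z + det A, with tr A = 6 + 0 = 6 and det A = 6·0 - 4·(-2) = 0 - (-8) = 8.
So p(z) = det(zI - A) = z^2 - 6z + 8.
Factor z^2 - 6z + 8: two numbers with sum 6 and product 8 are 4 and 2, so z^2 - 6z + 8 = (z - 4)(z - 2).
Hence p(z) = (z - 4) (z - 2), with roots 2, 4.

2, 4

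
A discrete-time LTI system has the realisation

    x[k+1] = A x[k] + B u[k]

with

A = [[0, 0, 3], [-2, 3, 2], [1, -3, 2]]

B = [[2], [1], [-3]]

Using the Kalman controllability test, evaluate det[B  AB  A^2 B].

-99

AB = [[-9], [-7], [-7]]
A^2B = [[-21], [-17], [-2]]
Controllability matrix C = [B  AB  A^2B] = [[2, -9, -21], [1, -7, -17], [-3, -7, -2]]
Expanding along the first row, det(C) = 2·((-7)·(-2) - (-17)·(-7)) - (-9)·(1·(-2) - (-17)·(-3)) + (-21)·(1·(-7) - (-7)·(-3)) = 2·(-105) - (-9)·(-53) + (-21)·(-28) = -99
Since det(C) ≠ 0, rank(C) = 3 and the system is completely controllable.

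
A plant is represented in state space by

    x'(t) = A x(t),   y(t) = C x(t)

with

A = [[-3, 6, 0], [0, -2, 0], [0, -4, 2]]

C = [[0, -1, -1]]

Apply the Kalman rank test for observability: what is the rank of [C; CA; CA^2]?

CA = [[0, 6, -2]]
CA^2 = [[0, -4, -4]]
Observability matrix O = [C; CA; CA^2] = [[0, -1, -1], [0, 6, -2], [0, -4, -4]]
Column 1 of O is identically zero, so rank(O) ≤ 2.
The 2×2 minor from rows 1, 2, columns 2, 3 is (-1)·(-2) - (-1)·6 = 2 - (-6) = 8 ≠ 0, so rank(O) = 2.
rank(O) = 2 < n = 3, so the pair (A, C) is not completely observable.

2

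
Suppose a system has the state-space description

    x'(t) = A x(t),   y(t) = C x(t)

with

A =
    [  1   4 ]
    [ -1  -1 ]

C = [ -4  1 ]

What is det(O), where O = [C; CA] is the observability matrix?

CA = [[-5, -17]]
Observability matrix O = [C; CA] = [[-4, 1], [-5, -17]]
det(O) = (-4)·(-17) - 1·(-5) = 68 - (-5) = 73
Since det(O) ≠ 0, rank(O) = 2 and the system is completely observable.

73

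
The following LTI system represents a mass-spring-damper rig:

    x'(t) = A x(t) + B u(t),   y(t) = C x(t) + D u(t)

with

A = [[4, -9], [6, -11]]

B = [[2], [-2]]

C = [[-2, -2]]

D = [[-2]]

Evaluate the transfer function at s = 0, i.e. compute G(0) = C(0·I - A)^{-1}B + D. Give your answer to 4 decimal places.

G(0) = C(-A)^{-1}B + D = -C A^{-1} B + D.
det A = 10, so A^{-1} = (1/10)·adj(A) = [[-11/10, 9/10], [-3/5, 2/5]]
A^{-1} B = [-4, -2]^T
C A^{-1} B = 12
G(0) = D - C A^{-1} B = -2 - (12) = -14

-14.0000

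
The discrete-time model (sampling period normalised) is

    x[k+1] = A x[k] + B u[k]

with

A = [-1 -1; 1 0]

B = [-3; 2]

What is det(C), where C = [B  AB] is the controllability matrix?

7

AB = [[1], [-3]]
Controllability matrix C = [B  AB] = [[-3, 1], [2, -3]]
det(C) = (-3)·(-3) - 1·2 = 9 - 2 = 7
Since det(C) ≠ 0, rank(C) = 2 and the system is completely controllable.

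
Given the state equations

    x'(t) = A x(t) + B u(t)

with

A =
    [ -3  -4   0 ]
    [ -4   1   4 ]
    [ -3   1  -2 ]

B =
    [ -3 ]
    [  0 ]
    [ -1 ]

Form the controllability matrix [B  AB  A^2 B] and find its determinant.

AB = [[9], [8], [11]]
A^2B = [[-59], [16], [-41]]
Controllability matrix C = [B  AB  A^2B] = [[-3, 9, -59], [0, 8, 16], [-1, 11, -41]]
Expanding along the first row, det(C) = (-3)·(8·(-41) - 16·11) - 9·(0·(-41) - 16·(-1)) + (-59)·(0·11 - 8·(-1)) = (-3)·(-504) - 9·16 + (-59)·8 = 896
Since det(C) ≠ 0, rank(C) = 3 and the system is completely controllable.

896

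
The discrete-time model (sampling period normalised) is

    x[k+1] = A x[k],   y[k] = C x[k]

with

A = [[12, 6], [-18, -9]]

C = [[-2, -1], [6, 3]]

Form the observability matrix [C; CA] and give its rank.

1

CA = [[-6, -3], [18, 9]]
Observability matrix O = [C; CA] = [[-2, -1], [6, 3], [-6, -3], [18, 9]]
Every row of O is a scalar multiple of row 1 = [-2, -1] (multipliers 1, -3, 3, -9), so the rows span a one-dimensional space.
O ≠ 0, hence rank(O) = 1.
rank(O) = 1 < n = 2, so the pair (A, C) is not completely observable.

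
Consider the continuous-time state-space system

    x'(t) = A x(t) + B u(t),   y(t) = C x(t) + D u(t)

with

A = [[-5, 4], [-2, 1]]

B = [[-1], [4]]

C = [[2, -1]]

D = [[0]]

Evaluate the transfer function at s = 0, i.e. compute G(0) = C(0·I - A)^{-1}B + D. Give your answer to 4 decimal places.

4.0000

G(0) = C(-A)^{-1}B + D = -C A^{-1} B + D.
det A = 3, so A^{-1} = (1/3)·adj(A) = [[1/3, -4/3], [2/3, -5/3]]
A^{-1} B = [-17/3, -22/3]^T
C A^{-1} B = -4
G(0) = D - C A^{-1} B = 0 - (-4) = 4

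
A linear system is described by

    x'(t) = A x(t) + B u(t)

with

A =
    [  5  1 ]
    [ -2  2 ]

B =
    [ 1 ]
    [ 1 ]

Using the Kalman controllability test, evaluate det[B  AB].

AB = [[6], [0]]
Controllability matrix C = [B  AB] = [[1, 6], [1, 0]]
det(C) = 1·0 - 6·1 = 0 - 6 = -6
Since det(C) ≠ 0, rank(C) = 2 and the system is completely controllable.

-6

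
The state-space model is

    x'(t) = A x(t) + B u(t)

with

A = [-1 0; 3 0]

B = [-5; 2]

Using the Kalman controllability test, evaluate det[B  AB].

65

AB = [[5], [-15]]
Controllability matrix C = [B  AB] = [[-5, 5], [2, -15]]
det(C) = (-5)·(-15) - 5·2 = 75 - 10 = 65
Since det(C) ≠ 0, rank(C) = 2 and the system is completely controllable.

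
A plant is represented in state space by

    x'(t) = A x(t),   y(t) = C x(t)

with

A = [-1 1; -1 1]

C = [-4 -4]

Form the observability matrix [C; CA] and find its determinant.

64

CA = [[8, -8]]
Observability matrix O = [C; CA] = [[-4, -4], [8, -8]]
det(O) = (-4)·(-8) - (-4)·8 = 32 - (-32) = 64
Since det(O) ≠ 0, rank(O) = 2 and the system is completely observable.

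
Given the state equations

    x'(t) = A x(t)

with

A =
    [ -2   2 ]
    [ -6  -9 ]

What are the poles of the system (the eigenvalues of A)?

-6, -5

det(sI - A) = s^2 - (tr A)s + det A, with tr A = (-2) + (-9) = -11 and det A = (-2)·(-9) - 2·(-6) = 18 - (-12) = 30.
So p(s) = det(sI - A) = s^2 + 11s + 30.
Factor s^2 + 11s + 30: two numbers with sum -11 and product 30 are -5 and -6, so s^2 + 11s + 30 = (s + 5)(s + 6).
Hence p(s) = (s + 5) (s + 6), with roots -6, -5.
All eigenvalues have negative real part, so the system is asymptotically stable.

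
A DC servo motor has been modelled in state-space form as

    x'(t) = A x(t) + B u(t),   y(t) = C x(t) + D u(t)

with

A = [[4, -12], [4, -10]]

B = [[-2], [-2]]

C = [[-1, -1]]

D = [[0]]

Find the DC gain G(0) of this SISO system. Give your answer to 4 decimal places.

-0.5000

G(0) = C(-A)^{-1}B + D = -C A^{-1} B + D.
det A = 8, so A^{-1} = (1/8)·adj(A) = [[-5/4, 3/2], [-1/2, 1/2]]
A^{-1} B = [-1/2, 0]^T
C A^{-1} B = 1/2
G(0) = D - C A^{-1} B = 0 - (1/2) = -1/2 ≈ -0.5000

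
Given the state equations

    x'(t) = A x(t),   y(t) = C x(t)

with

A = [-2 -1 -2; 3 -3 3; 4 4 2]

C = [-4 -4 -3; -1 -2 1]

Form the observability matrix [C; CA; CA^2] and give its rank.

3

CA = [[-16, 4, -10], [0, 11, -2]]
CA^2 = [[4, -36, 24], [25, -41, 29]]
Observability matrix O = [C; CA; CA^2] = [[-4, -4, -3], [-1, -2, 1], [-16, 4, -10], [0, 11, -2], [4, -36, 24], [25, -41, 29]]
Take the 3×3 submatrix of O formed by rows 1, 2, 3: [[-4, -4, -3], [-1, -2, 1], [-16, 4, -10]]. Its determinant is (-4)·((-2)·(-10) - 1·4) - (-4)·((-1)·(-10) - 1·(-16)) + (-3)·((-1)·4 - (-2)·(-16)) = (-4)·16 - (-4)·26 + (-3)·(-36) = 148 ≠ 0.
So rank(O) ≥ 3; since O has 3 columns, rank(O) = 3.
rank(O) = 3 = n, so the pair (A, C) is completely observable.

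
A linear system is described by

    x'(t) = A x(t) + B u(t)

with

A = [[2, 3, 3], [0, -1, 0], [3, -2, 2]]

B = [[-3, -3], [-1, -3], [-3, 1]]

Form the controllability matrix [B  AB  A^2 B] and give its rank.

AB = [[-18, -12], [1, 3], [-13, -1]]
A^2B = [[-72, -18], [-1, -3], [-82, -44]]
Controllability matrix C = [B  AB  A^2B] = [[-3, -3, -18, -12, -72, -18], [-1, -3, 1, 3, -1, -3], [-3, 1, -13, -1, -82, -44]]
Take the 3×3 submatrix of C formed by columns 1, 2, 3: [[-3, -3, -18], [-1, -3, 1], [-3, 1, -13]]. Its determinant is (-3)·((-3)·(-13) - 1·1) - (-3)·((-1)·(-13) - 1·(-3)) + (-18)·((-1)·1 - (-3)·(-3)) = (-3)·38 - (-3)·16 + (-18)·(-10) = 114 ≠ 0.
So rank(C) ≥ 3; since C has 3 rows, rank(C) = 3.
rank(C) = 3 = n, so the pair (A, B) is completely controllable.

3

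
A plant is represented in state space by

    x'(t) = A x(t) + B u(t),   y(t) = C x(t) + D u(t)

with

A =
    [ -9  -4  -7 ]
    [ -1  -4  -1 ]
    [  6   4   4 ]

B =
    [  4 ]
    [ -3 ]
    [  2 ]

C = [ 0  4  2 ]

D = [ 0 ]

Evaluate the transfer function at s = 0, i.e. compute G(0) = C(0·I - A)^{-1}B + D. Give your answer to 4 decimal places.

G(0) = C(-A)^{-1}B + D = -C A^{-1} B + D.
det A = -24, so A^{-1} = (1/-24)·adj(A) = [[1/2, 1/2, 1], [1/12, -1/4, 1/12], [-5/6, -1/2, -4/3]]
A^{-1} B = [5/2, 5/4, -9/2]^T
C A^{-1} B = -4
G(0) = D - C A^{-1} B = 0 - (-4) = 4

4.0000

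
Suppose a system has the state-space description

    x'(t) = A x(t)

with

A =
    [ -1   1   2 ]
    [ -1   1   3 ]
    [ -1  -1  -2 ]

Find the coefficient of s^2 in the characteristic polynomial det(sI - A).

Expand det(sI - A) for the 3×3 matrix.
p(s) = s^3 + 2s^2 + 5s + 2.
(Check: constant term = det(-A) = (-1)^3 det A = 2; coefficient of s^2 = -tr A = 2.)
The coefficient of s^2 is 2.

2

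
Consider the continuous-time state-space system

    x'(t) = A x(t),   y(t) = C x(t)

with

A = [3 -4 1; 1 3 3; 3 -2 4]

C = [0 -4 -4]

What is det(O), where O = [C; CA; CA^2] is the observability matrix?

CA = [[-16, -4, -28]]
CA^2 = [[-136, 108, -140]]
Observability matrix O = [C; CA; CA^2] = [[0, -4, -4], [-16, -4, -28], [-136, 108, -140]]
Expanding along the first row, det(O) = 0·((-4)·(-140) - (-28)·108) - (-4)·((-16)·(-140) - (-28)·(-136)) + (-4)·((-16)·108 - (-4)·(-136)) = 0·3584 - (-4)·(-1568) + (-4)·(-2272) = 2816
Since det(O) ≠ 0, rank(O) = 3 and the system is completely observable.

2816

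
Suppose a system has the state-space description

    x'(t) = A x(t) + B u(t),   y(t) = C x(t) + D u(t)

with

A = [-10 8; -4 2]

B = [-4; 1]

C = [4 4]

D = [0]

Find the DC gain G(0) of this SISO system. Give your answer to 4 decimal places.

14.0000

G(0) = C(-A)^{-1}B + D = -C A^{-1} B + D.
det A = 12, so A^{-1} = (1/12)·adj(A) = [[1/6, -2/3], [1/3, -5/6]]
A^{-1} B = [-4/3, -13/6]^T
C A^{-1} B = -14
G(0) = D - C A^{-1} B = 0 - (-14) = 14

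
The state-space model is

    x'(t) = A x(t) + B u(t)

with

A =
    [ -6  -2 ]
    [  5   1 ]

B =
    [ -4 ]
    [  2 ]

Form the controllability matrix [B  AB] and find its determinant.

AB = [[20], [-18]]
Controllability matrix C = [B  AB] = [[-4, 20], [2, -18]]
det(C) = (-4)·(-18) - 20·2 = 72 - 40 = 32
Since det(C) ≠ 0, rank(C) = 2 and the system is completely controllable.

32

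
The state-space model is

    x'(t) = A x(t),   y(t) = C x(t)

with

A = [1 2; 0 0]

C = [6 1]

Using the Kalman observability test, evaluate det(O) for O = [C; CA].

66

CA = [[6, 12]]
Observability matrix O = [C; CA] = [[6, 1], [6, 12]]
det(O) = 6·12 - 1·6 = 72 - 6 = 66
Since det(O) ≠ 0, rank(O) = 2 and the system is completely observable.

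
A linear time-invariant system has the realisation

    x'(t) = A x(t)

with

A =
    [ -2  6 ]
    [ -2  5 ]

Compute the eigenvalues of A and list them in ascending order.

det(sI - A) = s^2 - (tr A)s + det A, with tr A = (-2) + 5 = 3 and det A = (-2)·5 - 6·(-2) = -10 - (-12) = 2.
So p(s) = det(sI - A) = s^2 - 3s + 2.
Factor s^2 - 3s + 2: two numbers with sum 3 and product 2 are 2 and 1, so s^2 - 3s + 2 = (s - 2)(s - 1).
Hence p(s) = (s - 2) (s - 1), with roots 1, 2.
At least one eigenvalue has non-negative real part, so the system is not asymptotically stable.

1, 2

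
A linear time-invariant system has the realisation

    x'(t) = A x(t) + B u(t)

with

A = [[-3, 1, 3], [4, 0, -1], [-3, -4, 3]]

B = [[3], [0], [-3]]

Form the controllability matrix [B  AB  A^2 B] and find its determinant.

AB = [[-18], [15], [-18]]
A^2B = [[15], [-54], [-60]]
Controllability matrix C = [B  AB  A^2B] = [[3, -18, 15], [0, 15, -54], [-3, -18, -60]]
Expanding along the first row, det(C) = 3·(15·(-60) - (-54)·(-18)) - (-18)·(0·(-60) - (-54)·(-3)) + 15·(0·(-18) - 15·(-3)) = 3·(-1872) - (-18)·(-162) + 15·45 = -7857
Since det(C) ≠ 0, rank(C) = 3 and the system is completely controllable.

-7857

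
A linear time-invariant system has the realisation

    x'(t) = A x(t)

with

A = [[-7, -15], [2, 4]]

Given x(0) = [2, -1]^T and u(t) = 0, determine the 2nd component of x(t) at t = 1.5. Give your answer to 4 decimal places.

-0.3965

det(sI - A) = s^2 - (tr A)s + det A, with tr A = (-7) + 4 = -3 and det A = (-7)·4 - (-15)·2 = -28 - (-30) = 2.
So p(s) = det(sI - A) = s^2 + 3s + 2.
Factor s^2 + 3s + 2: two numbers with sum -3 and product 2 are -1 and -2, so s^2 + 3s + 2 = (s + 1)(s + 2).
Hence p(s) = (s + 1) (s + 2), with roots -2, -1.
The eigenvalues -2, -1 are distinct and real, so A is diagonalisable and x(t) = e^{At} x(0) = V diag(e^{λ_i t}) V^{-1} x(0), where the columns of V are the eigenvectors.
λ = -2: A - (-2)I = [[-5, -15], [2, 6]]. Row 1 gives (-5)·v1 + (-15)·v2 = 0, so take v_1 = [3, -1]^T.
λ = -1: A - (-1)I = [[-6, -15], [2, 5]]. Row 1 gives (-6)·v1 + (-15)·v2 = 0, so take v_2 = [-5, 2]^T.
V = [v_1 v_2] = [[3, -5], [-1, 2]] has det V = 1, so V^{-1} = adj(V)/det V = [[2, 5], [1, 3]].
Modal coordinates z(0) = V^{-1} x(0): 2·2 + 5·(-1) = -1; 1·2 + 3·(-1) = -1; so z(0) = [-1, -1]^T.
x_2(t) = Σ_i (v_i)_2 · z_i(0) · e^{λ_i t} (row 2 of V times the modal terms).
x_2(1.5) = (-1)·(-1)·e^{-2·1.5} + 2·(-1)·e^{-1·1.5} = 1·0.049787 + (-2)·0.223130 = -0.3965.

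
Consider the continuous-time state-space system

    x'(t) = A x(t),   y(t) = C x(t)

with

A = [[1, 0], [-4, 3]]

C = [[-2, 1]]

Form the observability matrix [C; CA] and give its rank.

1

CA = [[-6, 3]]
Observability matrix O = [C; CA] = [[-2, 1], [-6, 3]]
Every row of O is a scalar multiple of row 1 = [-2, 1] (multipliers 1, 3), so the rows span a one-dimensional space.
O ≠ 0, hence rank(O) = 1.
rank(O) = 1 < n = 2, so the pair (A, C) is not completely observable.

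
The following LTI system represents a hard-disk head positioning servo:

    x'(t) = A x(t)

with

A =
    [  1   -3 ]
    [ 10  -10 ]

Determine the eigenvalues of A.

det(sI - A) = s^2 - (tr A)s + det A, with tr A = 1 + (-10) = -9 and det A = 1·(-10) - (-3)·10 = -10 - (-30) = 20.
So p(s) = det(sI - A) = s^2 + 9s + 20.
Factor s^2 + 9s + 20: two numbers with sum -9 and product 20 are -4 and -5, so s^2 + 9s + 20 = (s + 4)(s + 5).
Hence p(s) = (s + 4) (s + 5), with roots -5, -4.
All eigenvalues have negative real part, so the system is asymptotically stable.

-5, -4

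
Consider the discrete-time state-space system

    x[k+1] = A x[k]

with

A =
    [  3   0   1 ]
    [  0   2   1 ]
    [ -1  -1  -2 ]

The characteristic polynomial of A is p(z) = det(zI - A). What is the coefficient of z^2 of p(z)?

-3

Expand det(zI - A) for the 3×3 matrix.
p(z) = z^3 - 3z^2 - 2z + 7.
(Check: constant term = det(-A) = (-1)^3 det A = 7; coefficient of z^2 = -tr A = -3.)
The coefficient of z^2 is -3.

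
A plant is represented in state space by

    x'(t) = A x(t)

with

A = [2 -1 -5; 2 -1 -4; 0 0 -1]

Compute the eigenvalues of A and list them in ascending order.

-1, 0, 1

det(sI - A) = s^3 - (tr A)s^2 + (M11 + M22 + M33)s - det A, where Mii is the 2×2 principal minor of A obtained by deleting row i and column i.
tr A = 2 + (-1) + (-1) = 0; M11 = (-1)·(-1) - (-4)·0 = 1 - 0 = 1; M22 = 2·(-1) - (-5)·0 = -2 - 0 = -2; M33 = 2·(-1) - (-1)·2 = -2 - (-2) = 0; sum of minors = -1.
det A = 2·((-1)·(-1) - (-4)·0) - (-1)·(2·(-1) - (-4)·0) + (-5)·(2·0 - (-1)·0) = 2·1 - (-1)·(-2) + (-5)·0 = 0.
So p(s) = det(sI - A) = s^3 - s.
The constant term is 0, so p(s) = s(s^2 - 1).
Factor s^2 - 1: two numbers with sum 0 and product -1 are 1 and -1, so s^2 - 1 = (s - 1)(s + 1).
Hence p(s) = s (s - 1) (s + 1), with roots -1, 0, 1.
At least one eigenvalue has non-negative real part, so the system is not asymptotically stable.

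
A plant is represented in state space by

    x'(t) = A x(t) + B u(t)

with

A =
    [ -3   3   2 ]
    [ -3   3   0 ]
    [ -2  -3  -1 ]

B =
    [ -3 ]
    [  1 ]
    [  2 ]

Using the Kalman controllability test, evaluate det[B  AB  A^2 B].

AB = [[16], [12], [1]]
A^2B = [[-10], [-12], [-69]]
Controllability matrix C = [B  AB  A^2B] = [[-3, 16, -10], [1, 12, -12], [2, 1, -69]]
Expanding along the first row, det(C) = (-3)·(12·(-69) - (-12)·1) - 16·(1·(-69) - (-12)·2) + (-10)·(1·1 - 12·2) = (-3)·(-816) - 16·(-45) + (-10)·(-23) = 3398
Since det(C) ≠ 0, rank(C) = 3 and the system is completely controllable.

3398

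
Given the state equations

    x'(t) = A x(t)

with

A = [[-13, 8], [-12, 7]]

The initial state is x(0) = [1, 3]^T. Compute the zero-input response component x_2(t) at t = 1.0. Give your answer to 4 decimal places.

2.1871

det(sI - A) = s^2 - (tr A)s + det A, with tr A = (-13) + 7 = -6 and det A = (-13)·7 - 8·(-12) = -91 - (-96) = 5.
So p(s) = det(sI - A) = s^2 + 6s + 5.
Factor s^2 + 6s + 5: two numbers with sum -6 and product 5 are -1 and -5, so s^2 + 6s + 5 = (s + 1)(s + 5).
Hence p(s) = (s + 1) (s + 5), with roots -5, -1.
The eigenvalues -5, -1 are distinct and real, so A is diagonalisable and x(t) = e^{At} x(0) = V diag(e^{λ_i t}) V^{-1} x(0), where the columns of V are the eigenvectors.
λ = -5: A - (-5)I = [[-8, 8], [-12, 12]]. Row 1 gives (-8)·v1 + 8·v2 = 0, so take v_1 = [-1, -1]^T.
λ = -1: A - (-1)I = [[-12, 8], [-12, 8]]. Row 1 gives (-12)·v1 + 8·v2 = 0, so take v_2 = [-2, -3]^T.
V = [v_1 v_2] = [[-1, -2], [-1, -3]] has det V = 1, so V^{-1} = adj(V)/det V = [[-3, 2], [1, -1]].
Modal coordinates z(0) = V^{-1} x(0): (-3)·1 + 2·3 = 3; 1·1 + (-1)·3 = -2; so z(0) = [3, -2]^T.
x_2(t) = Σ_i (v_i)_2 · z_i(0) · e^{λ_i t} (row 2 of V times the modal terms).
x_2(1.0) = (-1)·3·e^{-5·1.0} + (-3)·(-2)·e^{-1·1.0} = (-3)·0.006738 + 6·0.367879 = 2.1871.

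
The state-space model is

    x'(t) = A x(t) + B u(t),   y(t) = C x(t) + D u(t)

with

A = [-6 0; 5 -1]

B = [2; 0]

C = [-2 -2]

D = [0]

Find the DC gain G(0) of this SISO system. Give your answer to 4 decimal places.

G(0) = C(-A)^{-1}B + D = -C A^{-1} B + D.
det A = 6, so A^{-1} = (1/6)·adj(A) = [[-1/6, 0], [-5/6, -1]]
A^{-1} B = [-1/3, -5/3]^T
C A^{-1} B = 4
G(0) = D - C A^{-1} B = 0 - (4) = -4

-4.0000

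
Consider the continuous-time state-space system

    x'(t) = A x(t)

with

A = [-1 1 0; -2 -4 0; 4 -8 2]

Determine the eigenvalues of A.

-3, -2, 2

det(sI - A) = s^3 - (tr A)s^2 + (M11 + M22 + M33)s - det A, where Mii is the 2×2 principal minor of A obtained by deleting row i and column i.
tr A = (-1) + (-4) + 2 = -3; M11 = (-4)·2 - 0·(-8) = -8 - 0 = -8; M22 = (-1)·2 - 0·4 = -2 - 0 = -2; M33 = (-1)·(-4) - 1·(-2) = 4 - (-2) = 6; sum of minors = -4.
det A = (-1)·((-4)·2 - 0·(-8)) - 1·((-2)·2 - 0·4) + 0·((-2)·(-8) - (-4)·4) = (-1)·(-8) - 1·(-4) + 0·32 = 12.
So p(s) = det(sI - A) = s^3 + 3s^2 - 4s - 12.
Rational-root test: any integer root divides -12. Testing small divisors, s = -2 works: p(-2) = -8 + 12 + 8 + (-12) = 0, so (s + 2) is a factor.
Dividing, p(s) = (s + 2)(s^2 + s - 6).
Factor s^2 + s - 6: two numbers with sum -1 and product -6 are 2 and -3, so s^2 + s - 6 = (s - 2)(s + 3).
Hence p(s) = (s - 2) (s + 2) (s + 3), with roots -3, -2, 2.
At least one eigenvalue has non-negative real part, so the system is not asymptotically stable.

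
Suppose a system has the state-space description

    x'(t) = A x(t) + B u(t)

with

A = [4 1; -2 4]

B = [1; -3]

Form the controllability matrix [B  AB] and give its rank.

2

AB = [[1], [-14]]
Controllability matrix C = [B  AB] = [[1, 1], [-3, -14]]
det(C) = 1·(-14) - 1·(-3) = -14 - (-3) = -11 ≠ 0, so rank(C) = 2.
rank(C) = 2 = n, so the pair (A, B) is completely controllable.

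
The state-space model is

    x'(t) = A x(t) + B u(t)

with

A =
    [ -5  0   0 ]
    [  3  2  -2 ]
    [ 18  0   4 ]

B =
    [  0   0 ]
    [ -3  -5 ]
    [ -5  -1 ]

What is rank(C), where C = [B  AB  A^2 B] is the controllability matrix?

AB = [[0, 0], [4, -8], [-20, -4]]
A^2B = [[0, 0], [48, -8], [-80, -16]]
Controllability matrix C = [B  AB  A^2B] = [[0, 0, 0, 0, 0, 0], [-3, -5, 4, -8, 48, -8], [-5, -1, -20, -4, -80, -16]]
Row 1 of C is identically zero, so rank(C) ≤ 2.
The 2×2 minor from rows 2, 3, columns 1, 2 is (-3)·(-1) - (-5)·(-5) = 3 - 25 = -22 ≠ 0, so rank(C) = 2.
rank(C) = 2 < n = 3, so the pair (A, B) is not completely controllable.

2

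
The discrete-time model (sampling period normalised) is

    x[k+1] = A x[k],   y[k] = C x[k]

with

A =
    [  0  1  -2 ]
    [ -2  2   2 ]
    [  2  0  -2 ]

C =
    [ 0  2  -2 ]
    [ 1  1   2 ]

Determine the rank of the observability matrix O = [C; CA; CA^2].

CA = [[-8, 4, 8], [2, 3, -4]]
CA^2 = [[8, 0, 8], [-14, 8, 10]]
Observability matrix O = [C; CA; CA^2] = [[0, 2, -2], [1, 1, 2], [-8, 4, 8], [2, 3, -4], [8, 0, 8], [-14, 8, 10]]
Take the 3×3 submatrix of O formed by rows 1, 2, 3: [[0, 2, -2], [1, 1, 2], [-8, 4, 8]]. Its determinant is 0·(1·8 - 2·4) - 2·(1·8 - 2·(-8)) + (-2)·(1·4 - 1·(-8)) = 0·0 - 2·24 + (-2)·12 = -72 ≠ 0.
So rank(O) ≥ 3; since O has 3 columns, rank(O) = 3.
rank(O) = 3 = n, so the pair (A, C) is completely observable.

3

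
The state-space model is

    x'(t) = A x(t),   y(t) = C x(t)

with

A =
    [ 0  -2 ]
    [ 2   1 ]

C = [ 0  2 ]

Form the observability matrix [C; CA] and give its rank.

CA = [[4, 2]]
Observability matrix O = [C; CA] = [[0, 2], [4, 2]]
det(O) = 0·2 - 2·4 = 0 - 8 = -8 ≠ 0, so rank(O) = 2.
rank(O) = 2 = n, so the pair (A, C) is completely observable.

2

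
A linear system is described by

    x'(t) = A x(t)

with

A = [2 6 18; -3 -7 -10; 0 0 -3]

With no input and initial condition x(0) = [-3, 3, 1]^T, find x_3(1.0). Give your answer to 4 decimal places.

0.0498

det(sI - A) = s^3 - (tr A)s^2 + (M11 + M22 + M33)s - det A, where Mii is the 2×2 principal minor of A obtained by deleting row i and column i.
tr A = 2 + (-7) + (-3) = -8; M11 = (-7)·(-3) - (-10)·0 = 21 - 0 = 21; M22 = 2·(-3) - 18·0 = -6 - 0 = -6; M33 = 2·(-7) - 6·(-3) = -14 - (-18) = 4; sum of minors = 19.
det A = 2·((-7)·(-3) - (-10)·0) - 6·((-3)·(-3) - (-10)·0) + 18·((-3)·0 - (-7)·0) = 2·21 - 6·9 + 18·0 = -12.
So p(s) = det(sI - A) = s^3 + 8s^2 + 19s + 12.
Rational-root test: any integer root divides 12. Testing small divisors, s = -1 works: p(-1) = -1 + 8 + (-19) + 12 = 0, so (s + 1) is a factor.
Dividing, p(s) = (s + 1)(s^2 + 7s + 12).
Factor s^2 + 7s + 12: two numbers with sum -7 and product 12 are -3 and -4, so s^2 + 7s + 12 = (s + 3)(s + 4).
Hence p(s) = (s + 1) (s + 3) (s + 4), with roots -4, -3, -1.
The eigenvalues -4, -3, -1 are distinct and real, so A is diagonalisable and x(t) = e^{At} x(0) = V diag(e^{λ_i t}) V^{-1} x(0), where the columns of V are the eigenvectors.
λ = -4: A - (-4)I = [[6, 6, 18], [-3, -3, -10], [0, 0, 1]]. v must be orthogonal to every row; (row 1) × (row 2) = [-6, 6, 0], so take v_1 = [-1, 1, 0]^T.
λ = -3: A - (-3)I = [[5, 6, 18], [-3, -4, -10], [0, 0, 0]]. v must be orthogonal to every row; (row 1) × (row 2) = [12, -4, -2], so take v_2 = [-6, 2, 1]^T.
λ = -1: A - (-1)I = [[3, 6, 18], [-3, -6, -10], [0, 0, -2]]. v must be orthogonal to every row; (row 1) × (row 2) = [48, -24, 0], so take v_3 = [-2, 1, 0]^T.
V = [v_1 v_2 v_3] = [[-1, -6, -2], [1, 2, 1], [0, 1, 0]] has det V = -1, so V^{-1} = adj(V)/det V = [[1, 2, 2], [0, 0, 1], [-1, -1, -4]].
Modal coordinates z(0) = V^{-1} x(0): 1·(-3) + 2·3 + 2·1 = 5; 0·(-3) + 0·3 + 1·1 = 1; (-1)·(-3) + (-1)·3 + (-4)·1 = -4; so z(0) = [5, 1, -4]^T.
x_3(t) = Σ_i (v_i)_3 · z_i(0) · e^{λ_i t} (row 3 of V times the modal terms).
x_3(1.0) = 0·5·e^{-4·1.0} + 1·1·e^{-3·1.0} + 0·(-4)·e^{-1·1.0} = 0·0.018316 + 1·0.049787 + 0·0.367879 = 0.0498.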